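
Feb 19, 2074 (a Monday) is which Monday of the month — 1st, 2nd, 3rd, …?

Day 19 falls in week ⌈19/7⌉ of the month.
Days 1–7 hold the 1st Monday, 8–14 the 2nd, 15–21 the 3rd, 22–28 the 4th, 29–31 the 5th.
19 is in the range for the 3rd.

3rd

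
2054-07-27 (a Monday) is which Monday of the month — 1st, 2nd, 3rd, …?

4th

Day 27 falls in week ⌈27/7⌉ of the month.
Days 1–7 hold the 1st Monday, 8–14 the 2nd, 15–21 the 3rd, 22–28 the 4th, 29–31 the 5th.
27 is in the range for the 4th.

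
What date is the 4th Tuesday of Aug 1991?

Aug 1991 begins on a Thursday, so the first Tuesday is Aug 6 (5 days later).
The 4th Tuesday is 3 weeks later: 6 + 21 = 27.

Aug 27, 1991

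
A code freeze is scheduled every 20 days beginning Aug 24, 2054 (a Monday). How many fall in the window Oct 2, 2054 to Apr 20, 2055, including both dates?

Occurrences land 20·i days after Aug 24, 2054 for i = 0, 1, 2, …
Oct 2, 2054 is 39 days after the start; 39 ÷ 20 = 1 remainder 19; since the remainder is 19, round up to i = 2. First occurrence in the window: #3 on Oct 3, 2054 (2×20 = 40 days in).
Apr 20, 2055 is 239 days after the start; 239 ÷ 20 = 11 remainder 19. Last occurrence in the window: #12 on Apr 1, 2055.
Occurrences #3 through #12: 10 in total.

10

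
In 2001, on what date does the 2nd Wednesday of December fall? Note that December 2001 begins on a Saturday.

12 December 2001

December 2001 begins on a Saturday, so the first Wednesday is December 5 (4 days later).
The 2nd Wednesday is 1 weeks later: 5 + 7 = 12.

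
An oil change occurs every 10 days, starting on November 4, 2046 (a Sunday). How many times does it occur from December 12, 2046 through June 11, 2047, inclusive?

Occurrences land 10·i days after November 4, 2046 for i = 0, 1, 2, …
December 12, 2046 is 38 days after the start; 38 ÷ 10 = 3 remainder 8; since the remainder is 8, round up to i = 4. First occurrence in the window: #5 on December 14, 2046 (4×10 = 40 days in).
June 11, 2047 is 219 days after the start; 219 ÷ 10 = 21 remainder 9. Last occurrence in the window: #22 on June 2, 2047.
Occurrences #5 through #22: 18 in total.

18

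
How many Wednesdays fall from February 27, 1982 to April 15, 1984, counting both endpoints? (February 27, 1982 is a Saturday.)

February 27, 1982 is a Saturday; the first Wednesday on or after it is March 3, 1982 (4 days later).
From March 3, 1982 to April 15, 1984: 303 + 365 + 106 = 774 days (rest of 1982, 1983, to April 15, 1984 in 1984).
774 ÷ 7 = 110 full weeks with remainder 4, so 110 more Wednesdays after the first → 111.

111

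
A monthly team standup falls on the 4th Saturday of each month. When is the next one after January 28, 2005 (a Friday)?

February 26, 2005

January 2005 starts on a Saturday; its first Saturday is the 1st, so the 4th Saturday is the 22nd — January 22, 2005.
That is not after January 28, 2005, so look at February 2005.
February 2005 starts on a Tuesday; its first Saturday is the 5th, so the 4th Saturday is the 26th — February 26, 2005.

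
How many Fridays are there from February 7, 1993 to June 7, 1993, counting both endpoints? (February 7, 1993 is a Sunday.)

February 7, 1993 is a Sunday; the first Friday on or after it is February 12, 1993 (5 days later).
From February 12, 1993 to June 7, 1993: 16 + 31 + 30 + 31 + 7 = 115 days (rest of February, March, April, May, June).
115 ÷ 7 = 16 full weeks with remainder 3, so 16 more Fridays after the first → 17.

17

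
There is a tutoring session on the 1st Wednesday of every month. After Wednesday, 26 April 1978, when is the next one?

April 1978 starts on a Saturday, so its 1st Wednesday is 5 April 1978 (4 days in).
That is not after 26 April 1978, so look at May 1978.
May 1978 starts on a Monday, so its 1st Wednesday is 3 May 1978 (2 days in).

3 May 1978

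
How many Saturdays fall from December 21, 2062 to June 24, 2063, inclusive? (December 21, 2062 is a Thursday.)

27

December 21, 2062 is a Thursday; the first Saturday on or after it is December 23, 2062 (2 days later).
From December 23, 2062 to June 24, 2063: 8 + 31 + 28 + 31 + 30 + 31 + 24 = 183 days (rest of December, January, February, March, April, May, June).
183 ÷ 7 = 26 full weeks with remainder 1, so 26 more Saturdays after the first → 27.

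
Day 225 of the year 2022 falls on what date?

August 13, 2022

January has 31 days (225 − 31 = 194 remain).
February has 28 days (194 − 28 = 166 remain).
March has 31 days (166 − 31 = 135 remain).
April has 30 days (135 − 30 = 105 remain).
May has 31 days (105 − 31 = 74 remain).
June has 30 days (74 − 30 = 44 remain).
July has 31 days (44 − 31 = 13 remain).
13 into August → August 13.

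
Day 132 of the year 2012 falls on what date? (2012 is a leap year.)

2012-05-11

January has 31 days (132 − 31 = 101 remain).
February has 29 days (101 − 29 = 72 remain).
March has 31 days (72 − 31 = 41 remain).
April has 30 days (41 − 30 = 11 remain).
11 into May → May 11.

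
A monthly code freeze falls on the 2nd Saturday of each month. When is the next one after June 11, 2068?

July 14, 2068

June 2068 starts on a Friday; its first Saturday is the 2nd, so the 2nd Saturday is the 9th — June 9, 2068.
That is not after June 11, 2068, so look at July 2068.
July 2068 starts on a Sunday; its first Saturday is the 7th, so the 2nd Saturday is the 14th — July 14, 2068.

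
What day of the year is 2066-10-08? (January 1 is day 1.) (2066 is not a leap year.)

Days in months before October: 31 + 28 + 31 + 30 + 31 + 30 + 31 + 31 + 30 = 273.
Plus 8 days into October → day 281.

281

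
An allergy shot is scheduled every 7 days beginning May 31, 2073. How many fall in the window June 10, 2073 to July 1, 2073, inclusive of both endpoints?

Occurrences land 7·i days after May 31, 2073 for i = 0, 1, 2, …
June 10, 2073 is 10 days after the start; 10 ÷ 7 = 1 remainder 3; since the remainder is 3, round up to i = 2. First occurrence in the window: #3 on June 14, 2073 (2×7 = 14 days in).
July 1, 2073 is 31 days after the start; 31 ÷ 7 = 4 remainder 3. Last occurrence in the window: #5 on June 28, 2073.
Occurrences #3 through #5: 3 in total.

3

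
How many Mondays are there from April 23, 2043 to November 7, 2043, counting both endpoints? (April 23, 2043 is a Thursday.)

28

April 23, 2043 is a Thursday; the first Monday on or after it is April 27, 2043 (4 days later).
From April 27, 2043 to November 7, 2043: 3 + 31 + 30 + 31 + 31 + 30 + 31 + 7 = 194 days (rest of April, May, June, July, August, September, October, November).
194 ÷ 7 = 27 full weeks with remainder 5, so 27 more Mondays after the first → 28.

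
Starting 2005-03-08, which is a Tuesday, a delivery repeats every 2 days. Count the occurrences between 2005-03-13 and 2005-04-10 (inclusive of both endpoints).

14

Occurrences land 2·i days after 2005-03-08 for i = 0, 1, 2, …
2005-03-13 is 5 days after the start; 5 ÷ 2 = 2 remainder 1; since the remainder is 1, round up to i = 3. First occurrence in the window: #4 on 2005-03-14 (3×2 = 6 days in).
2005-04-10 is 33 days after the start; 33 ÷ 2 = 16 remainder 1. Last occurrence in the window: #17 on 2005-04-09.
Occurrences #4 through #17: 14 in total.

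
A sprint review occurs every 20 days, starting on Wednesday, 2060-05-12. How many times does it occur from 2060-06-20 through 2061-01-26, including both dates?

11

Occurrences land 20·i days after 2060-05-12 for i = 0, 1, 2, …
2060-06-20 is 39 days after the start; 39 ÷ 20 = 1 remainder 19; since the remainder is 19, round up to i = 2. First occurrence in the window: #3 on 2060-06-21 (2×20 = 40 days in).
2061-01-26 is 259 days after the start; 259 ÷ 20 = 12 remainder 19. Last occurrence in the window: #13 on 2061-01-07.
Occurrences #3 through #13: 11 in total.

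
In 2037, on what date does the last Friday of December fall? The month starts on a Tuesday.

December 2037 begins on a Tuesday, so the first Friday is December 4 (3 days later).
December 2037 has 31 days. Adding weeks: 4, 11, 18, 25 — the last one ≤ 31 is the 25th.

25 December 2037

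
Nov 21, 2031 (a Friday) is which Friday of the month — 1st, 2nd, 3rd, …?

3rd

Day 21 falls in week ⌈21/7⌉ of the month.
Days 1–7 hold the 1st Friday, 8–14 the 2nd, 15–21 the 3rd, 22–28 the 4th, 29–31 the 5th.
21 is in the range for the 3rd.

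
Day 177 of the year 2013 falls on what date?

26 June 2013

January has 31 days (177 − 31 = 146 remain).
February has 28 days (146 − 28 = 118 remain).
March has 31 days (118 − 31 = 87 remain).
April has 30 days (87 − 30 = 57 remain).
May has 31 days (57 − 31 = 26 remain).
26 into June → June 26.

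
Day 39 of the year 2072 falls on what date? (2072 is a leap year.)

February 8, 2072

January has 31 days (39 − 31 = 8 remain).
8 into February → February 8.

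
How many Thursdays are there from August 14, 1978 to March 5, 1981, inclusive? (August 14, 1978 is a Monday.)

134

August 14, 1978 is a Monday; the first Thursday on or after it is August 17, 1978 (3 days later).
From August 17, 1978 to March 5, 1981: 136 + 365 + 366 + 64 = 931 days (rest of 1978, 1979, 1980, to March 5, 1981 in 1981).
931 ÷ 7 = 133 full weeks with remainder 0, so 133 more Thursdays after the first → 134.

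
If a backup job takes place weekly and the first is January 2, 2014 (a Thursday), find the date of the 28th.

The 28th occurrence is 27 intervals after the first: 27 × 7 = 189 days after January 2, 2014.
January has 31 days — 29 days to the end of January leaves 160.
February has 28 days (132 left).
March has 31 days (101 left).
April has 30 days (71 left).
May has 31 days (40 left).
June has 30 days (10 left).
10 days into July → July 10, 2014.

July 10, 2014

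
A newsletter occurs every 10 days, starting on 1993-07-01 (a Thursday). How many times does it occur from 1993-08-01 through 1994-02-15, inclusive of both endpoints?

19

Occurrences land 10·i days after 1993-07-01 for i = 0, 1, 2, …
1993-08-01 is 31 days after the start; 31 ÷ 10 = 3 remainder 1; since the remainder is 1, round up to i = 4. First occurrence in the window: #5 on 1993-08-10 (4×10 = 40 days in).
1994-02-15 is 229 days after the start; 229 ÷ 10 = 22 remainder 9. Last occurrence in the window: #23 on 1994-02-06.
Occurrences #5 through #23: 19 in total.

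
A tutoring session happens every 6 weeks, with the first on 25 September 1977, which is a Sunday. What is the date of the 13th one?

11 February 1979

The 13th occurrence is 12 intervals after the first: 12 × 42 = 504 days after 25 September 1977.
September has 30 days — 5 days to the end of September leaves 499.
From end of September to end of 1977 is 92 days (407 left).
1978 has 365 days (42 left).
January has 31 days (11 left).
11 days into February → 11 February 1979.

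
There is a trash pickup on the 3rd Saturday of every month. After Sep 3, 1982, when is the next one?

Sep 18, 1982

Sep 1982 starts on a Wednesday; its first Saturday is the 4th, so the 3rd Saturday is the 18th — Sep 18, 1982.
Sep 18, 1982 is after Sep 3, 1982, so that is the next one.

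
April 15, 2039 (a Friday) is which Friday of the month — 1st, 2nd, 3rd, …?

Day 15 falls in week ⌈15/7⌉ of the month.
Days 1–7 hold the 1st Friday, 8–14 the 2nd, 15–21 the 3rd, 22–28 the 4th, 29–31 the 5th.
15 is in the range for the 3rd.

3rd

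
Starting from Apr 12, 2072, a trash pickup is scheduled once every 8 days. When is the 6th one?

The 6th occurrence is 5 intervals after the first: 5 × 8 = 40 days after Apr 12, 2072.
Apr has 30 days — 18 days to the end of Apr leaves 22.
22 days into May → May 22, 2072.

May 22, 2072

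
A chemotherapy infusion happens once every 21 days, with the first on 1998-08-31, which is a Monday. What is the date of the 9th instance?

1999-02-15

The 9th occurrence is 8 intervals after the first: 8 × 21 = 168 days after 1998-08-31.
August has 31 days — 0 days to the end of August leaves 168.
September has 30 days (138 left).
October has 31 days (107 left).
November has 30 days (77 left).
December has 31 days (46 left).
January has 31 days (15 left).
15 days into February → 1999-02-15.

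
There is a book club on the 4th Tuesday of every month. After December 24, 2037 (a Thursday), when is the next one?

December 2037 starts on a Tuesday; its first Tuesday is the 1st, so the 4th Tuesday is the 22nd — December 22, 2037.
That is not after December 24, 2037, so look at January 2038.
January 2038 starts on a Friday; its first Tuesday is the 5th, so the 4th Tuesday is the 26th — January 26, 2038.

January 26, 2038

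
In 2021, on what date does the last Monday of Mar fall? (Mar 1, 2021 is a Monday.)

Mar 29, 2021

Mar 2021 begins on a Monday, so the first Monday is Mar 1.
Mar 2021 has 31 days. Adding weeks: 1, 8, 15, 22, 29 — the last one ≤ 31 is the 29th.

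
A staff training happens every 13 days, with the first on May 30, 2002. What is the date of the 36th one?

August 28, 2003

The 36th occurrence is 35 intervals after the first: 35 × 13 = 455 days after May 30, 2002.
May has 31 days — 1 day to the end of May leaves 454.
From end of May to end of 2002 is 214 days (240 left).
January has 31 days (209 left).
February has 28 days (181 left).
March has 31 days (150 left).
April has 30 days (120 left).
May has 31 days (89 left).
June has 30 days (59 left).
July has 31 days (28 left).
28 days into August → August 28, 2003.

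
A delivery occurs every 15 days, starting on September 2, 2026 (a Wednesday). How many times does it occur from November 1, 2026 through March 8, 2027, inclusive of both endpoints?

Occurrences land 15·i days after September 2, 2026 for i = 0, 1, 2, …
November 1, 2026 is 60 days after the start; 60 ÷ 15 = 4 remainder 0. First occurrence in the window: #5 on November 1, 2026 (4×15 = 60 days in).
March 8, 2027 is 187 days after the start; 187 ÷ 15 = 12 remainder 7. Last occurrence in the window: #13 on March 1, 2027.
Occurrences #5 through #13: 9 in total.

9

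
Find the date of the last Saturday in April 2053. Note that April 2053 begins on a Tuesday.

26 April 2053

April 2053 begins on a Tuesday, so the first Saturday is April 5 (4 days later).
April 2053 has 30 days. Adding weeks: 5, 12, 19, 26 — the last one ≤ 30 is the 26th.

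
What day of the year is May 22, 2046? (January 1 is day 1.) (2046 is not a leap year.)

Days in months before May: 31 + 28 + 31 + 30 = 120.
Plus 22 days into May → day 142.

142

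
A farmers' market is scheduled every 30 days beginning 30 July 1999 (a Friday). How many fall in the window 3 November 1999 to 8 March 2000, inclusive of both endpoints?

Occurrences land 30·i days after 30 July 1999 for i = 0, 1, 2, …
3 November 1999 is 96 days after the start; 96 ÷ 30 = 3 remainder 6; since the remainder is 6, round up to i = 4. First occurrence in the window: #5 on 27 November 1999 (4×30 = 120 days in).
8 March 2000 is 222 days after the start; 222 ÷ 30 = 7 remainder 12. Last occurrence in the window: #8 on 25 February 2000.
Occurrences #5 through #8: 4 in total.

4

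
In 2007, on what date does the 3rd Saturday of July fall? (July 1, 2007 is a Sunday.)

July 2007 begins on a Sunday, so the first Saturday is July 7 (6 days later).
The 3rd Saturday is 2 weeks later: 7 + 14 = 21.

July 21, 2007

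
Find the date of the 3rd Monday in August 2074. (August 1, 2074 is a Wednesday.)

20 August 2074

August 2074 begins on a Wednesday, so the first Monday is August 6 (5 days later).
The 3rd Monday is 2 weeks later: 6 + 14 = 20.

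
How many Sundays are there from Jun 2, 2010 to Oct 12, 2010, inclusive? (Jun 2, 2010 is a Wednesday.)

Jun 2, 2010 is a Wednesday; the first Sunday on or after it is Jun 6, 2010 (4 days later).
From Jun 6, 2010 to Oct 12, 2010: 24 + 31 + 31 + 30 + 12 = 128 days (rest of Jun, Jul, Aug, Sep, Oct).
128 ÷ 7 = 18 full weeks with remainder 2, so 18 more Sundays after the first → 19.

19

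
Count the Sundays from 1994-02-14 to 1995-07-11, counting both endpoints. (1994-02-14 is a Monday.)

73

1994-02-14 is a Monday; the first Sunday on or after it is 1994-02-20 (6 days later).
From 1994-02-20 to 1995-07-11: 314 + 192 = 506 days (rest of 1994, to 1995-07-11 in 1995).
506 ÷ 7 = 72 full weeks with remainder 2, so 72 more Sundays after the first → 73.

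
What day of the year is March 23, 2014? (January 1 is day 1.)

Days in months before March: 31 + 28 = 59.
Plus 23 days into March → day 82.

82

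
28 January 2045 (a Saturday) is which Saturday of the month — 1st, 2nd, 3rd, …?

4th

Day 28 falls in week ⌈28/7⌉ of the month.
Days 1–7 hold the 1st Saturday, 8–14 the 2nd, 15–21 the 3rd, 22–28 the 4th, 29–31 the 5th.
28 is in the range for the 4th.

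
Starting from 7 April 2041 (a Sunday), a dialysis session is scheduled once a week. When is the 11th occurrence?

16 June 2041

The 11th occurrence is 10 intervals after the first: 10 × 7 = 70 days after 7 April 2041.
April has 30 days — 23 days to the end of April leaves 47.
May has 31 days (16 left).
16 days into June → 16 June 2041.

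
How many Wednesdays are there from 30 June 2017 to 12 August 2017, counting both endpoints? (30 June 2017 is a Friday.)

30 June 2017 is a Friday; the first Wednesday on or after it is 5 July 2017 (5 days later).
From 5 July 2017 to 12 August 2017: 26 + 12 = 38 days (rest of July, August).
38 ÷ 7 = 5 full weeks with remainder 3, so 5 more Wednesdays after the first → 6.

6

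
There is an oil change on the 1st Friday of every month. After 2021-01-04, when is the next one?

2021-02-05

January 2021 starts on a Friday, so its 1st Friday is 2021-01-01.
That is not after 2021-01-04, so look at February 2021.
February 2021 starts on a Monday, so its 1st Friday is 2021-02-05 (4 days in).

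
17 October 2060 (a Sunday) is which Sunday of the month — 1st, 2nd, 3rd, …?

Day 17 falls in week ⌈17/7⌉ of the month.
Days 1–7 hold the 1st Sunday, 8–14 the 2nd, 15–21 the 3rd, 22–28 the 4th, 29–31 the 5th.
17 is in the range for the 3rd.

3rd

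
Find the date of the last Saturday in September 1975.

1975-09-27

The first Saturday of September 1975 is September 6.
September 1975 has 30 days. Adding weeks: 6, 13, 20, 27 — the last one ≤ 30 is the 27th.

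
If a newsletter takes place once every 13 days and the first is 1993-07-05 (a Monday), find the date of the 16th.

The 16th occurrence is 15 intervals after the first: 15 × 13 = 195 days after 1993-07-05.
July has 31 days — 26 days to the end of July leaves 169.
August has 31 days (138 left).
September has 30 days (108 left).
October has 31 days (77 left).
November has 30 days (47 left).
December has 31 days (16 left).
16 days into January → 1994-01-16.

1994-01-16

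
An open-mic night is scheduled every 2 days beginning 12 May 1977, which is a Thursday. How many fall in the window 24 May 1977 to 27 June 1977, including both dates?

18

Occurrences land 2·i days after 12 May 1977 for i = 0, 1, 2, …
24 May 1977 is 12 days after the start; 12 ÷ 2 = 6 remainder 0. First occurrence in the window: #7 on 24 May 1977 (6×2 = 12 days in).
27 June 1977 is 46 days after the start; 46 ÷ 2 = 23 remainder 0. Last occurrence in the window: #24 on 27 June 1977.
Occurrences #7 through #24: 18 in total.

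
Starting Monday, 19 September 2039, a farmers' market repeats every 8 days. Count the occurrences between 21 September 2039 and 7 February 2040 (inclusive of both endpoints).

17

Occurrences land 8·i days after 19 September 2039 for i = 0, 1, 2, …
21 September 2039 is 2 days after the start; 2 ÷ 8 = 0 remainder 2; since the remainder is 2, round up to i = 1. First occurrence in the window: #2 on 27 September 2039 (1×8 = 8 days in).
7 February 2040 is 141 days after the start; 141 ÷ 8 = 17 remainder 5. Last occurrence in the window: #18 on 2 February 2040.
Occurrences #2 through #18: 17 in total.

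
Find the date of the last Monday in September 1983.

September 26, 1983

September 1983 begins on a Thursday, so the first Monday is September 5 (4 days later).
September 1983 has 30 days. Adding weeks: 5, 12, 19, 26 — the last one ≤ 30 is the 26th.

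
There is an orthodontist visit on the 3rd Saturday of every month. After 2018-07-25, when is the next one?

July 2018 starts on a Sunday; its first Saturday is the 7th, so the 3rd Saturday is the 21st — 2018-07-21.
That is not after 2018-07-25, so look at August 2018.
August 2018 starts on a Wednesday; its first Saturday is the 4th, so the 3rd Saturday is the 18th — 2018-08-18.

2018-08-18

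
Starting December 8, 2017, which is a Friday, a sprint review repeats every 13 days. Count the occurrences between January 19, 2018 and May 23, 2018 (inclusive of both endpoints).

9

Occurrences land 13·i days after December 8, 2017 for i = 0, 1, 2, …
January 19, 2018 is 42 days after the start; 42 ÷ 13 = 3 remainder 3; since the remainder is 3, round up to i = 4. First occurrence in the window: #5 on January 29, 2018 (4×13 = 52 days in).
May 23, 2018 is 166 days after the start; 166 ÷ 13 = 12 remainder 10. Last occurrence in the window: #13 on May 13, 2018.
Occurrences #5 through #13: 9 in total.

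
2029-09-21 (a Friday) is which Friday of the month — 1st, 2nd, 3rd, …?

3rd

Day 21 falls in week ⌈21/7⌉ of the month.
Days 1–7 hold the 1st Friday, 8–14 the 2nd, 15–21 the 3rd, 22–28 the 4th, 29–31 the 5th.
21 is in the range for the 3rd.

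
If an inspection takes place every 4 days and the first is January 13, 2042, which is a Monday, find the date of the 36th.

The 36th occurrence is 35 intervals after the first: 35 × 4 = 140 days after January 13, 2042.
January has 31 days — 18 days to the end of January leaves 122.
February has 28 days (94 left).
March has 31 days (63 left).
April has 30 days (33 left).
May has 31 days (2 left).
2 days into June → June 2, 2042.

June 2, 2042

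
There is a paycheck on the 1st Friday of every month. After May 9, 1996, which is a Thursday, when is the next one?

May 1996 starts on a Wednesday, so its 1st Friday is May 3, 1996 (2 days in).
That is not after May 9, 1996, so look at June 1996.
June 1996 starts on a Saturday, so its 1st Friday is June 7, 1996 (6 days in).

June 7, 1996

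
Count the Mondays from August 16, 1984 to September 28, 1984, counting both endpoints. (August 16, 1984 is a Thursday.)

August 16, 1984 is a Thursday; the first Monday on or after it is August 20, 1984 (4 days later).
From August 20, 1984 to September 28, 1984: 11 + 28 = 39 days (rest of August, September).
39 ÷ 7 = 5 full weeks with remainder 4, so 5 more Mondays after the first → 6.

6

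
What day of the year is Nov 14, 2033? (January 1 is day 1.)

Days in months before Nov: 31 + 28 + 31 + 30 + 31 + 30 + 31 + 31 + 30 + 31 = 304.
Plus 14 days into Nov → day 318.

318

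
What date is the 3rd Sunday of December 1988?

December 18, 1988

The first Sunday of December 1988 is December 4.
The 3rd Sunday is 2 weeks later: 4 + 14 = 18.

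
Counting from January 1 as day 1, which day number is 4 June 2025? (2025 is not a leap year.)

Days in months before June: 31 + 28 + 31 + 30 + 31 = 151.
Plus 4 days into June → day 155.

155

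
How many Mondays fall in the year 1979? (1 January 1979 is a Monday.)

1 January 1979 is a Monday; the first Monday on or after it is 1 January 1979.
From 1 January 1979 to 31 December 1979: 30 + 28 + 31 + 30 + 31 + 30 + 31 + 31 + 30 + 31 + 30 + 31 = 364 days (rest of January, February, March, April, May, June, July, August, September, October, November, December).
364 ÷ 7 = 52 full weeks with remainder 0, so 52 more Mondays after the first → 53.

53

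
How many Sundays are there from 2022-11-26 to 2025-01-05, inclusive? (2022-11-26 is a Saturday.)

2022-11-26 is a Saturday; the first Sunday on or after it is 2022-11-27 (1 day later).
From 2022-11-27 to 2025-01-05: 34 + 365 + 366 + 5 = 770 days (rest of 2022, 2023, 2024, to 2025-01-05 in 2025).
770 ÷ 7 = 110 full weeks with remainder 0, so 110 more Sundays after the first → 111.

111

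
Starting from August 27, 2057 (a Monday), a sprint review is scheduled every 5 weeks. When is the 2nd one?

October 1, 2057

The 2nd occurrence is 1 interval after the first: 1 × 35 = 35 days after August 27, 2057.
August has 31 days — 4 days to the end of August leaves 31.
September has 30 days (1 left).
1 day into October → October 1, 2057.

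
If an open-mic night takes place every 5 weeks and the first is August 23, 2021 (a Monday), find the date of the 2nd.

September 27, 2021

The 2nd occurrence is 1 interval after the first: 1 × 35 = 35 days after August 23, 2021.
August has 31 days — 8 days to the end of August leaves 27.
27 days into September → September 27, 2021.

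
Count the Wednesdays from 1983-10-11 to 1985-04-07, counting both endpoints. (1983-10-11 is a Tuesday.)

78

1983-10-11 is a Tuesday; the first Wednesday on or after it is 1983-10-12 (1 day later).
From 1983-10-12 to 1985-04-07: 80 + 366 + 97 = 543 days (rest of 1983, 1984, to 1985-04-07 in 1985).
543 ÷ 7 = 77 full weeks with remainder 4, so 77 more Wednesdays after the first → 78.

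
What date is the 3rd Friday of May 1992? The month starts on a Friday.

May 1992 begins on a Friday, so the first Friday is May 1.
The 3rd Friday is 2 weeks later: 1 + 14 = 15.

May 15, 1992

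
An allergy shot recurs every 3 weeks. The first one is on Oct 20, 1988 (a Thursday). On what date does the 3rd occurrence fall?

Dec 1, 1988

The 3rd occurrence is 2 intervals after the first: 2 × 21 = 42 days after Oct 20, 1988.
Oct has 31 days — 11 days to the end of Oct leaves 31.
Nov has 30 days (1 left).
1 day into Dec → Dec 1, 1988.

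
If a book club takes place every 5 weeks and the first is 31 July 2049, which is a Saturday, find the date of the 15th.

The 15th occurrence is 14 intervals after the first: 14 × 35 = 490 days after 31 July 2049.
July has 31 days — 0 days to the end of July leaves 490.
From end of July to end of 2049 is 153 days (337 left).
January has 31 days (306 left).
February has 28 days (278 left).
March has 31 days (247 left).
April has 30 days (217 left).
May has 31 days (186 left).
June has 30 days (156 left).
July has 31 days (125 left).
August has 31 days (94 left).
September has 30 days (64 left).
October has 31 days (33 left).
November has 30 days (3 left).
3 days into December → 3 December 2050.

3 December 2050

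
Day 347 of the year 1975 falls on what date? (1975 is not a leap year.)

13 December 1975

January has 31 days (347 − 31 = 316 remain).
February has 28 days (316 − 28 = 288 remain).
March has 31 days (288 − 31 = 257 remain).
April has 30 days (257 − 30 = 227 remain).
May has 31 days (227 − 31 = 196 remain).
June has 30 days (196 − 30 = 166 remain).
July has 31 days (166 − 31 = 135 remain).
August has 31 days (135 − 31 = 104 remain).
September has 30 days (104 − 30 = 74 remain).
October has 31 days (74 − 31 = 43 remain).
November has 30 days (43 − 30 = 13 remain).
13 into December → December 13.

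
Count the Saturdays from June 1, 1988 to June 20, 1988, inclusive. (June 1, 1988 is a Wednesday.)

June 1, 1988 is a Wednesday; the first Saturday on or after it is June 4, 1988 (3 days later).
From June 4, 1988 to June 20, 1988 is 20 − 4 = 16 days.
16 ÷ 7 = 2 full weeks with remainder 2, so 2 more Saturdays after the first → 3.

3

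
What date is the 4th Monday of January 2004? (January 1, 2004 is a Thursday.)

2004-01-26

January 2004 begins on a Thursday, so the first Monday is January 5 (4 days later).
The 4th Monday is 3 weeks later: 5 + 21 = 26.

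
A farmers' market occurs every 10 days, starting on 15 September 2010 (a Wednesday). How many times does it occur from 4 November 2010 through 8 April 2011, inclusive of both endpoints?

Occurrences land 10·i days after 15 September 2010 for i = 0, 1, 2, …
4 November 2010 is 50 days after the start; 50 ÷ 10 = 5 remainder 0. First occurrence in the window: #6 on 4 November 2010 (5×10 = 50 days in).
8 April 2011 is 205 days after the start; 205 ÷ 10 = 20 remainder 5. Last occurrence in the window: #21 on 3 April 2011.
Occurrences #6 through #21: 16 in total.

16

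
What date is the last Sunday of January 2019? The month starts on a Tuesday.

January 2019 begins on a Tuesday, so the first Sunday is January 6 (5 days later).
January 2019 has 31 days. Adding weeks: 6, 13, 20, 27 — the last one ≤ 31 is the 27th.

2019-01-27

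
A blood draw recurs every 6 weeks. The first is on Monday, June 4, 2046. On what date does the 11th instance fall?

The 11th occurrence is 10 intervals after the first: 10 × 42 = 420 days after June 4, 2046.
June has 30 days — 26 days to the end of June leaves 394.
July has 31 days (363 left).
August has 31 days (332 left).
September has 30 days (302 left).
October has 31 days (271 left).
November has 30 days (241 left).
December has 31 days (210 left).
January has 31 days (179 left).
February has 28 days (151 left).
March has 31 days (120 left).
April has 30 days (90 left).
May has 31 days (59 left).
June has 30 days (29 left).
29 days into July → July 29, 2047.

July 29, 2047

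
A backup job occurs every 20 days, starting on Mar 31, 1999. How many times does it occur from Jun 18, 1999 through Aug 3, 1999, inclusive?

Occurrences land 20·i days after Mar 31, 1999 for i = 0, 1, 2, …
Jun 18, 1999 is 79 days after the start; 79 ÷ 20 = 3 remainder 19; since the remainder is 19, round up to i = 4. First occurrence in the window: #5 on Jun 19, 1999 (4×20 = 80 days in).
Aug 3, 1999 is 125 days after the start; 125 ÷ 20 = 6 remainder 5. Last occurrence in the window: #7 on Jul 29, 1999.
Occurrences #5 through #7: 3 in total.

3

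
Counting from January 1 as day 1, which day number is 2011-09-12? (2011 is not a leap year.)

Days in months before September: 31 + 28 + 31 + 30 + 31 + 30 + 31 + 31 = 243.
Plus 12 days into September → day 255.

255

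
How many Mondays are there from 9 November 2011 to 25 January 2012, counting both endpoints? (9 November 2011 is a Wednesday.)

9 November 2011 is a Wednesday; the first Monday on or after it is 14 November 2011 (5 days later).
From 14 November 2011 to 25 January 2012: 16 + 31 + 25 = 72 days (rest of November, December, January).
72 ÷ 7 = 10 full weeks with remainder 2, so 10 more Mondays after the first → 11.

11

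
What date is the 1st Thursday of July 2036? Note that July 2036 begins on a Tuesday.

July 2036 begins on a Tuesday, so the first Thursday is July 3 (2 days later).

2036-07-03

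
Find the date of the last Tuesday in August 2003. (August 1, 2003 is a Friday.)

August 2003 begins on a Friday, so the first Tuesday is August 5 (4 days later).
August 2003 has 31 days. Adding weeks: 5, 12, 19, 26 — the last one ≤ 31 is the 26th.

26 August 2003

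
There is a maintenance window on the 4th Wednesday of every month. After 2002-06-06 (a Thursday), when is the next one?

June 2002 starts on a Saturday; its first Wednesday is the 5th, so the 4th Wednesday is the 26th — 2002-06-26.
2002-06-26 is after 2002-06-06, so that is the next one.

2002-06-26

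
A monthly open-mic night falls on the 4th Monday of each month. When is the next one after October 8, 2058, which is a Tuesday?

October 28, 2058

October 2058 starts on a Tuesday; its first Monday is the 7th, so the 4th Monday is the 28th — October 28, 2058.
October 28, 2058 is after October 8, 2058, so that is the next one.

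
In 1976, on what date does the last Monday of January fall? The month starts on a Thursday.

January 1976 begins on a Thursday, so the first Monday is January 5 (4 days later).
January 1976 has 31 days. Adding weeks: 5, 12, 19, 26 — the last one ≤ 31 is the 26th.

26 January 1976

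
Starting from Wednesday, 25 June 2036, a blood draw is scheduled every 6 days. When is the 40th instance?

14 February 2037

The 40th occurrence is 39 intervals after the first: 39 × 6 = 234 days after 25 June 2036.
June has 30 days — 5 days to the end of June leaves 229.
July has 31 days (198 left).
August has 31 days (167 left).
September has 30 days (137 left).
October has 31 days (106 left).
November has 30 days (76 left).
December has 31 days (45 left).
January has 31 days (14 left).
14 days into February → 14 February 2037.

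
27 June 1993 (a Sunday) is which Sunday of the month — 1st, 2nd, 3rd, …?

4th

Day 27 falls in week ⌈27/7⌉ of the month.
Days 1–7 hold the 1st Sunday, 8–14 the 2nd, 15–21 the 3rd, 22–28 the 4th, 29–31 the 5th.
27 is in the range for the 4th.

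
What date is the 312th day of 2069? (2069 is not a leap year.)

2069-11-08

January has 31 days (312 − 31 = 281 remain).
February has 28 days (281 − 28 = 253 remain).
March has 31 days (253 − 31 = 222 remain).
April has 30 days (222 − 30 = 192 remain).
May has 31 days (192 − 31 = 161 remain).
June has 30 days (161 − 30 = 131 remain).
July has 31 days (131 − 31 = 100 remain).
August has 31 days (100 − 31 = 69 remain).
September has 30 days (69 − 30 = 39 remain).
October has 31 days (39 − 31 = 8 remain).
8 into November → November 8.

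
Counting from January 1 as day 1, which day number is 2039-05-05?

Days in months before May: 31 + 28 + 31 + 30 = 120.
Plus 5 days into May → day 125.

125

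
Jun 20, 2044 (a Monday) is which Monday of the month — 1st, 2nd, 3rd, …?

Day 20 falls in week ⌈20/7⌉ of the month.
Days 1–7 hold the 1st Monday, 8–14 the 2nd, 15–21 the 3rd, 22–28 the 4th, 29–31 the 5th.
20 is in the range for the 3rd.

3rd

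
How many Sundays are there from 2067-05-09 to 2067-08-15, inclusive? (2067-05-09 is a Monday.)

14

2067-05-09 is a Monday; the first Sunday on or after it is 2067-05-15 (6 days later).
From 2067-05-15 to 2067-08-15: 16 + 30 + 31 + 15 = 92 days (rest of May, June, July, August).
92 ÷ 7 = 13 full weeks with remainder 1, so 13 more Sundays after the first → 14.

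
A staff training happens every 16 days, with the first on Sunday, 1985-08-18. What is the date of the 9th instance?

1985-12-24

The 9th occurrence is 8 intervals after the first: 8 × 16 = 128 days after 1985-08-18.
August has 31 days — 13 days to the end of August leaves 115.
September has 30 days (85 left).
October has 31 days (54 left).
November has 30 days (24 left).
24 days into December → 1985-12-24.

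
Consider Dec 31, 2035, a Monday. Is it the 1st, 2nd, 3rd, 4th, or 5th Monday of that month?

Day 31 falls in week ⌈31/7⌉ of the month.
Days 1–7 hold the 1st Monday, 8–14 the 2nd, 15–21 the 3rd, 22–28 the 4th, 29–31 the 5th.
31 is in the range for the 5th.

5th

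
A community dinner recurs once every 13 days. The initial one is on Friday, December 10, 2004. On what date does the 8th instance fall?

The 8th occurrence is 7 intervals after the first: 7 × 13 = 91 days after December 10, 2004.
December has 31 days — 21 days to the end of December leaves 70.
January has 31 days (39 left).
February has 28 days (11 left).
11 days into March → March 11, 2005.

March 11, 2005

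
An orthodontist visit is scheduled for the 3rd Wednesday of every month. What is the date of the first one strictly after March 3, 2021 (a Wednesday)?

March 17, 2021

March 2021 starts on a Monday; its first Wednesday is the 3rd, so the 3rd Wednesday is the 17th — March 17, 2021.
March 17, 2021 is after March 3, 2021, so that is the next one.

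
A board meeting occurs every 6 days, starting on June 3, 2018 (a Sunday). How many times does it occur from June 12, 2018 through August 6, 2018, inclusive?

9

Occurrences land 6·i days after June 3, 2018 for i = 0, 1, 2, …
June 12, 2018 is 9 days after the start; 9 ÷ 6 = 1 remainder 3; since the remainder is 3, round up to i = 2. First occurrence in the window: #3 on June 15, 2018 (2×6 = 12 days in).
August 6, 2018 is 64 days after the start; 64 ÷ 6 = 10 remainder 4. Last occurrence in the window: #11 on August 2, 2018.
Occurrences #3 through #11: 9 in total.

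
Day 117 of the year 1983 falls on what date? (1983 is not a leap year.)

Apr 27, 1983

Jan has 31 days (117 − 31 = 86 remain).
Feb has 28 days (86 − 28 = 58 remain).
Mar has 31 days (58 − 31 = 27 remain).
27 into Apr → Apr 27.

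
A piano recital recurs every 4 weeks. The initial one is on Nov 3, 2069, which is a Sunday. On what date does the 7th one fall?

The 7th occurrence is 6 intervals after the first: 6 × 28 = 168 days after Nov 3, 2069.
Nov has 30 days — 27 days to the end of Nov leaves 141.
Dec has 31 days (110 left).
Jan has 31 days (79 left).
Feb has 28 days (51 left).
Mar has 31 days (20 left).
20 days into Apr → Apr 20, 2070.

Apr 20, 2070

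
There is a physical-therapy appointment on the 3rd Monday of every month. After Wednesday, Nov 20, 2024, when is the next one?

Nov 2024 starts on a Friday; its first Monday is the 4th, so the 3rd Monday is the 18th — Nov 18, 2024.
That is not after Nov 20, 2024, so look at Dec 2024.
Dec 2024 starts on a Sunday; its first Monday is the 2nd, so the 3rd Monday is the 16th — Dec 16, 2024.

Dec 16, 2024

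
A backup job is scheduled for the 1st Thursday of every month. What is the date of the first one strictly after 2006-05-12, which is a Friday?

2006-06-01

May 2006 starts on a Monday, so its 1st Thursday is 2006-05-04 (3 days in).
That is not after 2006-05-12, so look at June 2006.
June 2006 starts on a Thursday, so its 1st Thursday is 2006-06-01.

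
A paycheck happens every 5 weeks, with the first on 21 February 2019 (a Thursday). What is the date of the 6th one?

15 August 2019

The 6th occurrence is 5 intervals after the first: 5 × 35 = 175 days after 21 February 2019.
February has 28 days — 7 days to the end of February leaves 168.
March has 31 days (137 left).
April has 30 days (107 left).
May has 31 days (76 left).
June has 30 days (46 left).
July has 31 days (15 left).
15 days into August → 15 August 2019.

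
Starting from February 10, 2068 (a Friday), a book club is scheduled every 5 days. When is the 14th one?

April 15, 2068

The 14th occurrence is 13 intervals after the first: 13 × 5 = 65 days after February 10, 2068.
February has 29 days — 19 days to the end of February leaves 46.
March has 31 days (15 left).
15 days into April → April 15, 2068.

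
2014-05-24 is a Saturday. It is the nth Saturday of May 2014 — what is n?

4th

Day 24 falls in week ⌈24/7⌉ of the month.
Days 1–7 hold the 1st Saturday, 8–14 the 2nd, 15–21 the 3rd, 22–28 the 4th, 29–31 the 5th.
24 is in the range for the 4th.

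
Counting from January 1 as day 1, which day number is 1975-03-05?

Days in months before March: 31 + 28 = 59.
Plus 5 days into March → day 64.

64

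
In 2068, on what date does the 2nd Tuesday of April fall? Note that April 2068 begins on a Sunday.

April 10, 2068

April 2068 begins on a Sunday, so the first Tuesday is April 3 (2 days later).
The 2nd Tuesday is 1 weeks later: 3 + 7 = 10.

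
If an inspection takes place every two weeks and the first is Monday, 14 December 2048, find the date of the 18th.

9 August 2049

The 18th occurrence is 17 intervals after the first: 17 × 14 = 238 days after 14 December 2048.
December has 31 days — 17 days to the end of December leaves 221.
January has 31 days (190 left).
February has 28 days (162 left).
March has 31 days (131 left).
April has 30 days (101 left).
May has 31 days (70 left).
June has 30 days (40 left).
July has 31 days (9 left).
9 days into August → 9 August 2049.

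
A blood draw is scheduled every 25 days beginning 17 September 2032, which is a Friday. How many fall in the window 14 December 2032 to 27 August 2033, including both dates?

Occurrences land 25·i days after 17 September 2032 for i = 0, 1, 2, …
14 December 2032 is 88 days after the start; 88 ÷ 25 = 3 remainder 13; since the remainder is 13, round up to i = 4. First occurrence in the window: #5 on 26 December 2032 (4×25 = 100 days in).
27 August 2033 is 344 days after the start; 344 ÷ 25 = 13 remainder 19. Last occurrence in the window: #14 on 8 August 2033.
Occurrences #5 through #14: 10 in total.

10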